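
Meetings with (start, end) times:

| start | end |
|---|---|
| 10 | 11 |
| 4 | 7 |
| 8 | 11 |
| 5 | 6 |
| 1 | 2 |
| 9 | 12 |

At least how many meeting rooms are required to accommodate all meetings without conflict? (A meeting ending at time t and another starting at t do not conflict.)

3

Events (time:±→running): 1:+→1 2:-→0 4:+→1 5:+→2 6:-→1 7:-→0 8:+→1 9:+→2 10:+→3 … peak 3.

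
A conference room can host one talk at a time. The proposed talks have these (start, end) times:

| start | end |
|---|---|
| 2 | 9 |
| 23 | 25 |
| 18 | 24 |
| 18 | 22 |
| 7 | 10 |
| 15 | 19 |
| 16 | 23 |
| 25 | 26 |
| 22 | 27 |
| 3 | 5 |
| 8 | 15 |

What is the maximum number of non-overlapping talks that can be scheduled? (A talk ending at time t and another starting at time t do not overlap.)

By end time: (3,5), (2,9), (7,10), (8,15), (15,19), (18,22), (16,23), (18,24), (23,25), (25,26), (22,27).
Pick (3,5); next start ≥ 5 → (7,10); next start ≥ 10 → (15,19); next start ≥ 19 → (23,25); next start ≥ 25 → (25,26).
Selected 5 talks.

5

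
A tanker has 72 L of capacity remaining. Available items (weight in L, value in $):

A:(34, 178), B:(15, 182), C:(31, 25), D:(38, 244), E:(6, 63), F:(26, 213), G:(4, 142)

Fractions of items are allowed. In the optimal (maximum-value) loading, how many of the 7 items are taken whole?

4

Greedy by value/weight ratio, highest first.
Ratios (sorted): G 35.50, B 12.13, E 10.50, F 8.19, D 6.42, A 5.24, C 0.81
take G (4 @ 142); take B (15 @ 182); take E (6 @ 63); take F (26 @ 213); take 21/38 of D → 134.84. Capacity used 72/72.
4 item(s) taken whole; one partial (take 21/38 of D).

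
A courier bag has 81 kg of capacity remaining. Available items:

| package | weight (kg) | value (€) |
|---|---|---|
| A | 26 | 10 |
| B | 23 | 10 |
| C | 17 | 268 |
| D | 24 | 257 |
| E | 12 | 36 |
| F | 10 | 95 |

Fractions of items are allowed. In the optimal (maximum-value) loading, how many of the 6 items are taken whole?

Ratios (sorted): C 15.76, D 10.71, F 9.50, E 3.00, B 0.43, A 0.38
take C (17 @ 268); take D (24 @ 257); take F (10 @ 95); take E (12 @ 36); take 18/23 of B → 7.83. Capacity used 81/81.
4 item(s) taken whole; one partial (take 18/23 of B).

4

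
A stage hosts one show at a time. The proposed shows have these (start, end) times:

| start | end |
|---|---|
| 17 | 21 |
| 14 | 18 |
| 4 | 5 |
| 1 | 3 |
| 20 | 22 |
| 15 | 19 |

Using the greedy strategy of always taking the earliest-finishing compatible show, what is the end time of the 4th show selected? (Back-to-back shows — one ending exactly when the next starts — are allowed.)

22

Sorted by end: (1,3)  (4,5)  (14,18)  (15,19)  (17,21)  (20,22)
take (1,3); take (4,5); take (14,18); skip (17,21); take (20,22).
Selected: (1,3) (4,5) (14,18) (20,22)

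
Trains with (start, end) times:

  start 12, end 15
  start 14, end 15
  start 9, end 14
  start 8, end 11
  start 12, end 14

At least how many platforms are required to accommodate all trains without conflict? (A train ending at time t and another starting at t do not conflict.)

starts: [8, 9, 12, 12, 14]
ends:   [11, 14, 14, 15, 15]
s8→1 s9→2 e11→1 s12→2 s12→3  — peak 3.

3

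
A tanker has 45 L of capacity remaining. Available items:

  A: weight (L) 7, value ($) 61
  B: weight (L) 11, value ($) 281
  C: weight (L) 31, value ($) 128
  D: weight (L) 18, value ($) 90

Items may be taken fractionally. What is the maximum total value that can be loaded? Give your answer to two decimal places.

Ratios (sorted): B 25.55, A 8.71, D 5.00, C 4.13
take B (11 @ 281); take A (7 @ 61); take D (18 @ 90); take 9/31 of C → 37.16. Capacity used 45/45.
Total value = 469.16

469.16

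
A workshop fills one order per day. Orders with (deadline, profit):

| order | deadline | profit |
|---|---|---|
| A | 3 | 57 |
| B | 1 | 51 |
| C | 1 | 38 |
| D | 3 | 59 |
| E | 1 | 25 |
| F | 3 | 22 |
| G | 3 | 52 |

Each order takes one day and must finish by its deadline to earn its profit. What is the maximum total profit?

168

By profit: D(d3,59), A(d3,57), G(d3,52), B(d1,51), C(d1,38), E(d1,25), F(d3,22)
D→slot 3; A→slot 2; G→slot 1; B skipped; C skipped; E skipped; F skipped.
Profit = 52 + 57 + 59 = 168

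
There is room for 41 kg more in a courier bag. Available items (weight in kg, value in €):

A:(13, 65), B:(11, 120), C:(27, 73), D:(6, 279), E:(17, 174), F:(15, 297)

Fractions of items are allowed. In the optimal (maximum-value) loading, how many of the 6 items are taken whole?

Ratios (sorted): D 46.50, F 19.80, B 10.91, E 10.24, A 5.00, C 2.70
take D (6 @ 279); take F (15 @ 297); take B (11 @ 120); take 9/17 of E → 92.12. Capacity used 41/41.
3 item(s) taken whole; one partial (take 9/17 of E).

3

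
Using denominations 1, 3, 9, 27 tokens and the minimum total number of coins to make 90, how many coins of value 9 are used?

1

Use the largest denomination that fits, subtract, and repeat.
90 = 3×27 + 1×9
Count of 9: 1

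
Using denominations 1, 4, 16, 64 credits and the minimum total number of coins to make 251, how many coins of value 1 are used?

251 − 3×64→59 − 3×16→11 − 2×4→3 − 3×1→0
Count of 1: 3

3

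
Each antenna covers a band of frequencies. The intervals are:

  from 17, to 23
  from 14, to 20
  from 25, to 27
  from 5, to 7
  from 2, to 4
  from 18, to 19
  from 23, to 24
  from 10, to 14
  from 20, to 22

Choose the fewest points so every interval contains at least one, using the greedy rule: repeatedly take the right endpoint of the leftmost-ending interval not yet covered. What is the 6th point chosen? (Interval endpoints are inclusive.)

Process intervals by earliest right end; each time one isn't hit yet, stab at its right endpoint.
By right end: [2,4]  [5,7]  [10,14]  [18,19]  [14,20]  [20,22]  [17,23]  [23,24]  [25,27]
[2,4] uncovered → point at 4; [5,7] uncovered → point at 7; [10,14] uncovered → point at 14; [18,19] uncovered → point at 19; [20,22] uncovered → point at 22; [23,24] uncovered → point at 24; [25,27] uncovered → point at 27.
Points: 4, 7, 14, 19, 22, 24, 27 (7 total).

24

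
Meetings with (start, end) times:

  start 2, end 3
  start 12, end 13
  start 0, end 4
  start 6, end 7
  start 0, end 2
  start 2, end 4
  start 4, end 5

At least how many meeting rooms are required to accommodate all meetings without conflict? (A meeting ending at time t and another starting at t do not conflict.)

3

The answer is the maximum number of intervals overlapping at any instant.
Events (time:±→running): 0:+→1 0:+→2 2:-→1 2:+→2 2:+→3 … peak 3.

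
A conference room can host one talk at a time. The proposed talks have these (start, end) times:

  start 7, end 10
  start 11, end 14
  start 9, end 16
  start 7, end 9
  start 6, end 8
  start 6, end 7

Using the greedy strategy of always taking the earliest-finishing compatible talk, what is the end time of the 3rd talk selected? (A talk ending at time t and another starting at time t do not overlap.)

Greedy by earliest finish: after sorting by end time, pick each interval compatible with the last pick.
Sorted by end: (6,7)  (6,8)  (7,9)  (7,10)  (11,14)  (9,16)
take (6,7); skip (6,8); take (7,9); take (11,14).
Selected: (6,7) (7,9) (11,14)

14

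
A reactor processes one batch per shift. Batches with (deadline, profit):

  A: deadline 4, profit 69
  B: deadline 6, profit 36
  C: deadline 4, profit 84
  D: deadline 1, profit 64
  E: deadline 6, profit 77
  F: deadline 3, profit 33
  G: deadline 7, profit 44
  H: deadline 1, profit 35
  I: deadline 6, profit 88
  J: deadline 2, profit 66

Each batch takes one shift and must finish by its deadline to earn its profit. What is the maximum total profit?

By profit: I(d6,88), C(d4,84), E(d6,77), A(d4,69), J(d2,66), D(d1,64), G(d7,44), B(d6,36), H(d1,35), F(d3,33)
I→slot 6; C→slot 4; E→slot 5; A→slot 3; J→slot 2; D→slot 1; G→slot 7; B skipped; H skipped; F skipped.
Profit = 64 + 66 + 69 + 84 + 77 + 88 + 44 = 492

492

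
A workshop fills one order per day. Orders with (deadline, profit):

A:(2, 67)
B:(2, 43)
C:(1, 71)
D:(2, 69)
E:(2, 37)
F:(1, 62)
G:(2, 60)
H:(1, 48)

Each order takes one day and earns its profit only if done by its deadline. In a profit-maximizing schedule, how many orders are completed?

2

Profit order: C=71 D=69 A=67 F=62 G=60 H=48 B=43 E=37
Assign: C→slot 1, D→slot 2, A skipped, F skipped, G skipped, H skipped, B skipped, E skipped.
Slots: [1:C] [2:D]
2 of 8 scheduled.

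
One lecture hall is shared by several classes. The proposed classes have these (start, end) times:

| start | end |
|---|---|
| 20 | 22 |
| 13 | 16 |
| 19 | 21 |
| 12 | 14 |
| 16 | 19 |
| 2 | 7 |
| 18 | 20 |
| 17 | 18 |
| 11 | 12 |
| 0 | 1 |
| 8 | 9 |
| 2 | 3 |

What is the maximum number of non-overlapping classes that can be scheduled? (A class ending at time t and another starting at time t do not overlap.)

Sort by end time and greedily take each interval whose start is ≥ the last chosen end.
Sorted by end: (0,1)  (2,3)  (2,7)  (8,9)  (11,12)  (12,14)  (13,16)  (17,18)  (16,19)  (18,20)  (19,21)  (20,22)
take (0,1); take (2,3); skip (2,7); take (8,9); take (11,12); take (12,14); take (17,18); take (18,20); skip (19,21); take (20,22).
Selected 8 classes.

8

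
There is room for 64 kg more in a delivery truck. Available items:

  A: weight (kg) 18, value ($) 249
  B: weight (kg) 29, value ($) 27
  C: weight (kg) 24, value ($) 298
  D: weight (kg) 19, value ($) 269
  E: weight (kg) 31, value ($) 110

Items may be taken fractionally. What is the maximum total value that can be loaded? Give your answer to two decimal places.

Sort by value per unit weight and fill in that order.
Ratios (sorted): D 14.16, A 13.83, C 12.42, E 3.55, B 0.93
take D (19 @ 269); take A (18 @ 249); take C (24 @ 298); take 3/31 of E → 10.65. Capacity used 64/64.
Total value = 826.65

826.65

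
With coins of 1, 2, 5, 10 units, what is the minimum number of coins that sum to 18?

18 − 1×10→8 − 1×5→3 − 1×2→1 − 1×1→0
Total coins = 1 + 1 + 1 + 1 = 4

4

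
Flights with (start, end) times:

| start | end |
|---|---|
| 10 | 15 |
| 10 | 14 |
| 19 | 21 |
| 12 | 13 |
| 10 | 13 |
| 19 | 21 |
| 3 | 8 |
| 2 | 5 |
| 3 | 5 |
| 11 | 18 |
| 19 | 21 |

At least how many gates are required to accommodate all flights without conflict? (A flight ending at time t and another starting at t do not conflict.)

5

starts: [2, 3, 3, 10, 10, 10, 11, 12, 19, 19, 19]
ends:   [5, 5, 8, 13, 13, 14, 15, 18, 21, 21, 21]
s2→1 s3→2 s3→3 e5→2 e5→1 e8→0 s10→1 s10→2 s10→3 s11→4 s12→5  — peak 5.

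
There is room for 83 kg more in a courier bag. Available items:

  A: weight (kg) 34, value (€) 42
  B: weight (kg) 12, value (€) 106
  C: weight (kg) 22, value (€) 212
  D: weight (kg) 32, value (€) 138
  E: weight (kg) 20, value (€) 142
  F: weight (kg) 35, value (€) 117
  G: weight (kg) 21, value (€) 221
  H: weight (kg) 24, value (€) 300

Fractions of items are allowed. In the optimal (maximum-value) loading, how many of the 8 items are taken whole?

4

Sort by value per unit weight and fill in that order.
Ratios (sorted): H 12.50, G 10.52, C 9.64, B 8.83, E 7.10, D 4.31, F 3.34, A 1.24
take H (24 @ 300); take G (21 @ 221); take C (22 @ 212); take B (12 @ 106); take 4/20 of E → 28.40. Capacity used 83/83.
4 item(s) taken whole; one partial (take 4/20 of E).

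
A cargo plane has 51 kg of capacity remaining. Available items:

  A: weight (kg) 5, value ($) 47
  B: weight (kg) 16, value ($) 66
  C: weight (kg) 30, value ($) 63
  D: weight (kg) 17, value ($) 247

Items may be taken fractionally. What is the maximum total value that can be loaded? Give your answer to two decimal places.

Order: D (247/17=14.53) > A (47/5=9.40) > B (66/16=4.12) > C (63/30=2.10)
Fill: take D (17 @ 247) → take A (5 @ 47) → take B (16 @ 66) → take 13/30 of C → 27.30; 51/51 used.
Total value = 387.30

387.30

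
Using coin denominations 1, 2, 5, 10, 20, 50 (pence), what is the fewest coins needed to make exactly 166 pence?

6

Greedy: take as many of the largest coin as possible, then repeat with the remainder.
166 − 3×50→16 − 1×10→6 − 1×5→1 − 1×1→0
Total coins = 3 + 1 + 1 + 1 = 6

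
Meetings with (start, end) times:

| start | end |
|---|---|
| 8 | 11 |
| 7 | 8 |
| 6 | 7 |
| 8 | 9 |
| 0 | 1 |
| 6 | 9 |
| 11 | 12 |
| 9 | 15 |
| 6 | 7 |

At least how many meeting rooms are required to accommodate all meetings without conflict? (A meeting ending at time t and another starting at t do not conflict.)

The answer is the maximum number of intervals overlapping at any instant.
Events (time:±→running): 0:+→1 1:-→0 6:+→1 6:+→2 6:+→3 … peak 3.

3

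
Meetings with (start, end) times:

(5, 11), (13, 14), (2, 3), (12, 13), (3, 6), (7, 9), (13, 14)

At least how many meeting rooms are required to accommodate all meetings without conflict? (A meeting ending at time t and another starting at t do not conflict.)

Count concurrent intervals with a sweep; the peak is the room count.
Events (time:±→running): 2:+→1 3:-→0 3:+→1 5:+→2 … peak 2.

2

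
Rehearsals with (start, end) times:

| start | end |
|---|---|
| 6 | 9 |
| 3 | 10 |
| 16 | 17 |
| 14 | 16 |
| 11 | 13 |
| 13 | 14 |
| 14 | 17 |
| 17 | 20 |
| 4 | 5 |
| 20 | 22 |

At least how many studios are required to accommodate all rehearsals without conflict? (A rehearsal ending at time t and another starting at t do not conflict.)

Events (time:±→running): 3:+→1 4:+→2 … peak 2.

2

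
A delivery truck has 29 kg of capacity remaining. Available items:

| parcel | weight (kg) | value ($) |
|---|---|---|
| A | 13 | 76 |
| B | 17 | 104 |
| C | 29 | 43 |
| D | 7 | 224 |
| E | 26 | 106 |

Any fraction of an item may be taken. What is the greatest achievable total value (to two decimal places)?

357.23

Greedy by value/weight ratio, highest first.
Ratios (sorted): D 32.00, B 6.12, A 5.85, E 4.08, C 1.48
take D (7 @ 224); take B (17 @ 104); take 5/13 of A → 29.23. Capacity used 29/29.
Total value = 357.23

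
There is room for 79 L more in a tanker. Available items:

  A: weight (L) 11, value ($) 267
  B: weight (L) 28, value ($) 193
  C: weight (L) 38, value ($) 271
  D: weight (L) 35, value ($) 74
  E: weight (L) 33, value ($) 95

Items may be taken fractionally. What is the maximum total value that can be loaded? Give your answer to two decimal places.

Greedy by value/weight ratio, highest first.
Ratios (sorted): A 24.27, C 7.13, B 6.89, E 2.88, D 2.11
take A (11 @ 267); take C (38 @ 271); take B (28 @ 193); take 2/33 of E → 5.76. Capacity used 79/79.
Total value = 736.76

736.76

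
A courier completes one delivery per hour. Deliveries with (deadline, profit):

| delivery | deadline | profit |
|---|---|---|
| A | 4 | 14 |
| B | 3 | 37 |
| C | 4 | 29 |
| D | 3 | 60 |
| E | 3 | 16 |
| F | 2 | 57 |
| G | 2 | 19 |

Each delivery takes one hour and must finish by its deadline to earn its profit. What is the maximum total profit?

Take jobs in profit order; each goes to the latest open slot no later than its deadline.
Profit order: D=60 F=57 B=37 C=29 G=19 E=16 A=14
Assign: D→slot 3, F→slot 2, B→slot 1, C→slot 4, G skipped, E skipped, A skipped.
Slots: [1:B] [2:F] [3:D] [4:C]
Profit = 37 + 57 + 60 + 29 = 183

183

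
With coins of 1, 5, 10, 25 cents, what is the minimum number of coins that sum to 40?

Use the largest denomination that fits, subtract, and repeat.
40 = 1×25 + 1×10 + 1×5
Total coins = 1 + 1 + 1 = 3

3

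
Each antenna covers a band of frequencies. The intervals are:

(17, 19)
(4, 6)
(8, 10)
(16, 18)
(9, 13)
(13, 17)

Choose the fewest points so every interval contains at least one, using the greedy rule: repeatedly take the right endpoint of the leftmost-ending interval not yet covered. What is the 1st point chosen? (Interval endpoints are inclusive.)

6

Process intervals by earliest right end; each time one isn't hit yet, stab at its right endpoint.
By right end: [4,6]  [8,10]  [9,13]  [13,17]  [16,18]  [17,19]
[4,6] uncovered → point at 6; [8,10] uncovered → point at 10; [13,17] uncovered → point at 17.
Points: 6, 10, 17 (3 total).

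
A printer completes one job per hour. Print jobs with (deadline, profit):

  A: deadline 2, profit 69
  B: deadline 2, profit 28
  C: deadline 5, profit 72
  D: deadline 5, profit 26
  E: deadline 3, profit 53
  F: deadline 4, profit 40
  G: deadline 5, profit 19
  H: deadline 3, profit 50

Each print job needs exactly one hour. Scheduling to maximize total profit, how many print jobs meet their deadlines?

5

Profit order: C=72 A=69 E=53 H=50 F=40 B=28 D=26 G=19
Assign: C→slot 5, A→slot 2, E→slot 3, H→slot 1, F→slot 4, B skipped, D skipped, G skipped.
Slots: [1:H] [2:A] [3:E] [4:F] [5:C]
5 of 8 scheduled.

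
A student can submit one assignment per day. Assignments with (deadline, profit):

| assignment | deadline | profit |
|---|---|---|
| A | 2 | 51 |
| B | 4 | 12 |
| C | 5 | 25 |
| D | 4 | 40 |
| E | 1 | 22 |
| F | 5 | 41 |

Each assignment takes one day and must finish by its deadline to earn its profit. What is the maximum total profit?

179

Profit order: A=51 F=41 D=40 C=25 E=22 B=12
Assign: A→slot 2, F→slot 5, D→slot 4, C→slot 3, E→slot 1, B skipped.
Slots: [1:E] [2:A] [3:C] [4:D] [5:F]
Profit = 22 + 51 + 25 + 40 + 41 = 179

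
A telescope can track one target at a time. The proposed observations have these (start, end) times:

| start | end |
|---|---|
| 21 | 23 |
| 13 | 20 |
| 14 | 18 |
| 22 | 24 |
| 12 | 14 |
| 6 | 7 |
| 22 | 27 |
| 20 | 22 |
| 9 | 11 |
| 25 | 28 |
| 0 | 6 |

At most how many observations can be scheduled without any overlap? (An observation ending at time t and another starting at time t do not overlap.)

8

Sort by end time and greedily take each interval whose start is ≥ the last chosen end.
By end time: (0,6), (6,7), (9,11), (12,14), (14,18), (13,20), (20,22), (21,23), (22,24), (22,27), (25,28).
Pick (0,6); next start ≥ 6 → (6,7); next start ≥ 7 → (9,11); next start ≥ 11 → (12,14); next start ≥ 14 → (14,18); next start ≥ 18 → (20,22); next start ≥ 22 → (22,24); next start ≥ 24 → (25,28).
Selected 8 observations.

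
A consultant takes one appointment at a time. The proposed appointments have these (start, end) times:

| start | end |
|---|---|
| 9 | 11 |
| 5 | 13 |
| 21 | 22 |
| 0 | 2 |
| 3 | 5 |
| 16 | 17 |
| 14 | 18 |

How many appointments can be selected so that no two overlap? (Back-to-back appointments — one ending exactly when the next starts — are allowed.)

5

Sort by end time and greedily take each interval whose start is ≥ the last chosen end.
Sorted by end: (0,2)  (3,5)  (9,11)  (5,13)  (16,17)  (14,18)  (21,22)
take (0,2); take (3,5); take (9,11); skip (5,13); take (16,17); skip (14,18); take (21,22).
Selected 5 appointments.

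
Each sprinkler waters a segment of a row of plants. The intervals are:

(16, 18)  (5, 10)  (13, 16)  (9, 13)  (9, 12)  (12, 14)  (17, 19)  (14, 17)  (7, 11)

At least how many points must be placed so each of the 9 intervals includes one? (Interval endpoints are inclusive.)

3

Sort by right endpoint; whenever an interval is uncovered, place a point at its right end.
By right end: [5,10]  [7,11]  [9,12]  [9,13]  [12,14]  [13,16]  [14,17]  [16,18]  [17,19]
[5,10] uncovered → point at 10; [12,14] uncovered → point at 14; [16,18] uncovered → point at 18.
Points: 10, 14, 18 (3 total).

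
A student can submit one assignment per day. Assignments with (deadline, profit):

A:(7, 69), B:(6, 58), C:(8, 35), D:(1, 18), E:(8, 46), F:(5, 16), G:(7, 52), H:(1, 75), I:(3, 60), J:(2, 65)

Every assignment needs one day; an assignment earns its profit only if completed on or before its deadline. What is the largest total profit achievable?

460

Take jobs in profit order; each goes to the latest open slot no later than its deadline.
By profit: H(d1,75), A(d7,69), J(d2,65), I(d3,60), B(d6,58), G(d7,52), E(d8,46), C(d8,35), D(d1,18), F(d5,16)
H→slot 1; A→slot 7; J→slot 2; I→slot 3; B→slot 6; G→slot 5; E→slot 8; C→slot 4; D skipped; F skipped.
Profit = 75 + 65 + 60 + 35 + 52 + 58 + 69 + 46 = 460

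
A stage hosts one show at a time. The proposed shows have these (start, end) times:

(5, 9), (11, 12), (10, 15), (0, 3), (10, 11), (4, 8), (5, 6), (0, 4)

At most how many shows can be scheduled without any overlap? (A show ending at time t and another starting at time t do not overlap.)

By end time: (0,3), (0,4), (5,6), (4,8), (5,9), (10,11), (11,12), (10,15).
Pick (0,3); next start ≥ 3 → (5,6); next start ≥ 6 → (10,11); next start ≥ 11 → (11,12).
Selected 4 shows.

4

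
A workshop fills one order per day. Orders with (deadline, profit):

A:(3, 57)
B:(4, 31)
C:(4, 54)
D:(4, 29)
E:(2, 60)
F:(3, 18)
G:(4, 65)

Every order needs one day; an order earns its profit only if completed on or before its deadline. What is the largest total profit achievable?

236

Sort by profit descending; place each in the latest free slot ≤ its deadline.
By profit: G(d4,65), E(d2,60), A(d3,57), C(d4,54), B(d4,31), D(d4,29), F(d3,18)
G→slot 4; E→slot 2; A→slot 3; C→slot 1; B skipped; D skipped; F skipped.
Profit = 54 + 60 + 57 + 65 = 236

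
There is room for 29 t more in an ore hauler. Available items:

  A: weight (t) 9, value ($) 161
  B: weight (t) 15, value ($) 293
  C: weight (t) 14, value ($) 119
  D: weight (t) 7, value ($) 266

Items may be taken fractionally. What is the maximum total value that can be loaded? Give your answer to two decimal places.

684.22

Sort by value per unit weight and fill in that order.
Ratios (sorted): D 38.00, B 19.53, A 17.89, C 8.50
take D (7 @ 266); take B (15 @ 293); take 7/9 of A → 125.22. Capacity used 29/29.
Total value = 684.22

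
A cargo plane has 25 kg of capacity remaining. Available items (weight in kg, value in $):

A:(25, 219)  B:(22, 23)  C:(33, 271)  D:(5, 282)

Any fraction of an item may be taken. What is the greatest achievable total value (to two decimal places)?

457.20

Sort by value per unit weight and fill in that order.
Order: D (282/5=56.40) > A (219/25=8.76) > C (271/33=8.21) > B (23/22=1.05)
Fill: take D (5 @ 282) → take 20/25 of A → 175.20; 25/25 used.
Total value = 457.20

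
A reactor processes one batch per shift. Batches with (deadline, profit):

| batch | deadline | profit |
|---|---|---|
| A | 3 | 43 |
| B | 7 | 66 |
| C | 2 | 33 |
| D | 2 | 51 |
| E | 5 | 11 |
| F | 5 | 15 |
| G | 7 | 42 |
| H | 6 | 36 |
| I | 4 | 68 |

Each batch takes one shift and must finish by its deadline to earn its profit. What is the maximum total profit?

339

By profit: I(d4,68), B(d7,66), D(d2,51), A(d3,43), G(d7,42), H(d6,36), C(d2,33), F(d5,15), E(d5,11)
I→slot 4; B→slot 7; D→slot 2; A→slot 3; G→slot 6; H→slot 5; C→slot 1; F skipped; E skipped.
Profit = 33 + 51 + 43 + 68 + 36 + 42 + 66 = 339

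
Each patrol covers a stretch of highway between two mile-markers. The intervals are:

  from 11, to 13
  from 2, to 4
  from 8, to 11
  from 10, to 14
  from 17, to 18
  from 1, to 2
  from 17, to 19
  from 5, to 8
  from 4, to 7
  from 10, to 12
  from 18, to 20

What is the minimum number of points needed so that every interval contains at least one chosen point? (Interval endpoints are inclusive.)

Sort by right endpoint; whenever an interval is uncovered, place a point at its right end.
Sorted: [1,2] [2,4] [4,7] [5,8] [8,11] [10,12] [11,13] [10,14] [17,18] [17,19] [18,20]
{[1,2],[2,4]} hit by 2; {[4,7],[5,8]} hit by 7; {[8,11],[10,12],[11,13],[10,14]} hit by 11; {[17,18],[17,19],[18,20]} hit by 18.
Points: 2, 7, 11, 18 (4 total).

4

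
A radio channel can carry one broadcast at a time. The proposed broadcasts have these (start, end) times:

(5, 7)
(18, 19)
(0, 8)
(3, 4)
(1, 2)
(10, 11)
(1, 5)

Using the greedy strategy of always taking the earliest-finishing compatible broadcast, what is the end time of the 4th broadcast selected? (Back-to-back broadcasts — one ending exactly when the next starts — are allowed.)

Sorted by end: (1,2)  (3,4)  (1,5)  (5,7)  (0,8)  (10,11)  (18,19)
take (1,2); take (3,4); take (5,7); take (10,11); take (18,19).
Selected: (1,2) (3,4) (5,7) (10,11) (18,19)

11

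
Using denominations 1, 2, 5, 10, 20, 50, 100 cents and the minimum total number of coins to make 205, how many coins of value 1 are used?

0

Greedy: take as many of the largest coin as possible, then repeat with the remainder.
205 = 2×100 + 1×5
Count of 1: 0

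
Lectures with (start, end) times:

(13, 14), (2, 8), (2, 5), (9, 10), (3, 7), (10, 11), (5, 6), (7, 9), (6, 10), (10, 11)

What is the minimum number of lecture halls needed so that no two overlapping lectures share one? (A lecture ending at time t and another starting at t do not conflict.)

Count concurrent intervals with a sweep; the peak is the room count.
starts: [2, 2, 3, 5, 6, 7, 9, 10, 10, 13]
ends:   [5, 6, 7, 8, 9, 10, 10, 11, 11, 14]
s2→1 s2→2 s3→3  — peak 3.

3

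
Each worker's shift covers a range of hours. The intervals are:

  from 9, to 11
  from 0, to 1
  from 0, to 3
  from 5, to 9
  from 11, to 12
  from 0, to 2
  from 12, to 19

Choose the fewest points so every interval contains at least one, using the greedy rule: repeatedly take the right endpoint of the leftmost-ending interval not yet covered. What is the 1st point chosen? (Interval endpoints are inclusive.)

Sorted: [0,1] [0,2] [0,3] [5,9] [9,11] [11,12] [12,19]
{[0,1],[0,2],[0,3]} hit by 1; {[5,9],[9,11]} hit by 9; {[11,12],[12,19]} hit by 12.
Points: 1, 9, 12 (3 total).

1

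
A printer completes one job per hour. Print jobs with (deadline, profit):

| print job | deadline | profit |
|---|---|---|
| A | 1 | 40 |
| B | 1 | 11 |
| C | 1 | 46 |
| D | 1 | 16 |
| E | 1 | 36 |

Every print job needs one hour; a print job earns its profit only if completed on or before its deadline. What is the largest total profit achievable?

46

Sort by profit descending; place each in the latest free slot ≤ its deadline.
Profit order: C=46 A=40 E=36 D=16 B=11
Assign: C→slot 1, A skipped, E skipped, D skipped, B skipped.
Slots: [1:C]
Profit = 46 = 46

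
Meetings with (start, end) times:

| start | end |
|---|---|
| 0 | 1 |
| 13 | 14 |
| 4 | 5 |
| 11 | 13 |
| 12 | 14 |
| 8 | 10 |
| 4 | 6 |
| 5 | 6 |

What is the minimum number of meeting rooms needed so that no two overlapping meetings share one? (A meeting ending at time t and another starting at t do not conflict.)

starts: [0, 4, 4, 5, 8, 11, 12, 13]
ends:   [1, 5, 6, 6, 10, 13, 14, 14]
s0→1 e1→0 s4→1 s4→2  — peak 2.

2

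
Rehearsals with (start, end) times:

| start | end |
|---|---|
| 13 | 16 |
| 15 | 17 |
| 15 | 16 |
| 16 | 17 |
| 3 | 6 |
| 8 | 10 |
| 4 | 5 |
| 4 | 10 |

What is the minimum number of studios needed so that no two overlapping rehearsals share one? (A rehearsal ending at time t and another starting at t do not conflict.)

3

Events (time:±→running): 3:+→1 4:+→2 4:+→3 … peak 3.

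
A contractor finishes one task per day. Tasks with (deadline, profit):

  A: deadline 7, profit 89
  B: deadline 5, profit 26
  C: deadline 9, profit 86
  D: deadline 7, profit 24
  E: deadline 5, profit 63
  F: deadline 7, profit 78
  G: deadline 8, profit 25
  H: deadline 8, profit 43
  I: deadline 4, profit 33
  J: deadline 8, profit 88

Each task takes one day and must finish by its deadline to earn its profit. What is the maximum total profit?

Take jobs in profit order; each goes to the latest open slot no later than its deadline.
Profit order: A=89 J=88 C=86 F=78 E=63 H=43 I=33 B=26 G=25 D=24
Assign: A→slot 7, J→slot 8, C→slot 9, F→slot 6, E→slot 5, H→slot 4, I→slot 3, B→slot 2, G→slot 1, D skipped.
Slots: [1:G] [2:B] [3:I] [4:H] [5:E] [6:F] [7:A] [8:J] [9:C]
Profit = 25 + 26 + 33 + 43 + 63 + 78 + 89 + 88 + 86 = 531

531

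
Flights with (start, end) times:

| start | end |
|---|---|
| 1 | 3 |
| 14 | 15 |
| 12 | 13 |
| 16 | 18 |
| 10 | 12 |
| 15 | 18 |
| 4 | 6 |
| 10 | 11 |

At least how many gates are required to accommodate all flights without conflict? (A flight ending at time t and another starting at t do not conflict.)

The answer is the maximum number of intervals overlapping at any instant.
Events (time:±→running): 1:+→1 3:-→0 4:+→1 6:-→0 10:+→1 10:+→2 … peak 2.

2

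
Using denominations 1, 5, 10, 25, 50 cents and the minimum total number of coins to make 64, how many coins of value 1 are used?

Use the largest denomination that fits, subtract, and repeat.
64 − 1×50→14 − 1×10→4 − 4×1→0
Count of 1: 4

4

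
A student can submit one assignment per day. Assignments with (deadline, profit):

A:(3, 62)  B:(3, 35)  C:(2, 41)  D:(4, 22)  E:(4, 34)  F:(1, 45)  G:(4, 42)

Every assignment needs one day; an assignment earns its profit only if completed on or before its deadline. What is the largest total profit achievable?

190

Sort by profit descending; place each in the latest free slot ≤ its deadline.
By profit: A(d3,62), F(d1,45), G(d4,42), C(d2,41), B(d3,35), E(d4,34), D(d4,22)
A→slot 3; F→slot 1; G→slot 4; C→slot 2; B skipped; E skipped; D skipped.
Profit = 45 + 41 + 62 + 42 = 190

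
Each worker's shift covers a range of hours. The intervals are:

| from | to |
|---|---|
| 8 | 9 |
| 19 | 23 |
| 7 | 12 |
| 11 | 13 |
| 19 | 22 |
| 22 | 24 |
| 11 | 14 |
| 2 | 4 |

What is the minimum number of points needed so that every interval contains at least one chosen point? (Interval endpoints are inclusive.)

4

By right end: [2,4]  [8,9]  [7,12]  [11,13]  [11,14]  [19,22]  [19,23]  [22,24]
[2,4] uncovered → point at 4; [8,9] uncovered → point at 9; [11,13] uncovered → point at 13; [19,22] uncovered → point at 22.
Points: 4, 9, 13, 22 (4 total).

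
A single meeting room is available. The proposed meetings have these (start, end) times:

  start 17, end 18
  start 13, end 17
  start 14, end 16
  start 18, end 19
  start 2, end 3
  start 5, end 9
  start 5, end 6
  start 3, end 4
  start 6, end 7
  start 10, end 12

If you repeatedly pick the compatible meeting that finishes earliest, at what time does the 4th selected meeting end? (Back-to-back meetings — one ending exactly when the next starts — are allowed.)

7

Order by finish time; keep every interval that doesn't clash with the previous kept one.
By end time: (2,3), (3,4), (5,6), (6,7), (5,9), (10,12), (14,16), (13,17), (17,18), (18,19).
Pick (2,3); next start ≥ 3 → (3,4); next start ≥ 4 → (5,6); next start ≥ 6 → (6,7); next start ≥ 7 → (10,12); next start ≥ 12 → (14,16); next start ≥ 16 → (17,18); next start ≥ 18 → (18,19).
Selected: (2,3) (3,4) (5,6) (6,7) (10,12) (14,16) (17,18) (18,19)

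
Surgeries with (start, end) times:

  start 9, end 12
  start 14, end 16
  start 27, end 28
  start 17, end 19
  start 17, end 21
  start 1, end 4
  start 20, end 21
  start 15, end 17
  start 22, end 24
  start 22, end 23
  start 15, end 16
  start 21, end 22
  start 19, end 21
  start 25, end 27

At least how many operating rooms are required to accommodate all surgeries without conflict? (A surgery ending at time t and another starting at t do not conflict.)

3

Events (time:±→running): 1:+→1 4:-→0 9:+→1 12:-→0 14:+→1 15:+→2 15:+→3 … peak 3.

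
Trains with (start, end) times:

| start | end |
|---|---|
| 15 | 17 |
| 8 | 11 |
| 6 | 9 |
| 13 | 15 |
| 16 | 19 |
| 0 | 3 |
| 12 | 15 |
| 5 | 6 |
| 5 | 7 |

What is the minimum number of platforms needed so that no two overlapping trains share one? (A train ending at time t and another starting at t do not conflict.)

Events (time:±→running): 0:+→1 3:-→0 5:+→1 5:+→2 … peak 2.

2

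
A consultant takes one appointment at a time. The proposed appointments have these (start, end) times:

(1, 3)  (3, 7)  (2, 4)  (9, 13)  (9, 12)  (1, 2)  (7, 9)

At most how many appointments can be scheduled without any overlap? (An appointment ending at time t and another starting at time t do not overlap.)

4

Sort by end time and greedily take each interval whose start is ≥ the last chosen end.
Sorted by end: (1,2)  (1,3)  (2,4)  (3,7)  (7,9)  (9,12)  (9,13)
take (1,2); take (2,4); take (7,9); take (9,12).
Selected 4 appointments.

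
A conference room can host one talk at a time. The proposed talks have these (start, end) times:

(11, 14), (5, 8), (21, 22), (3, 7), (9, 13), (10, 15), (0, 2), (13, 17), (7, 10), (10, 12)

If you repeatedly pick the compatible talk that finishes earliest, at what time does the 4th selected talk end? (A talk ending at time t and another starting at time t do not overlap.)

Sort by end time and greedily take each interval whose start is ≥ the last chosen end.
Sorted by end: (0,2)  (3,7)  (5,8)  (7,10)  (10,12)  (9,13)  (11,14)  (10,15)  (13,17)  (21,22)
take (0,2); take (3,7); take (7,10); take (10,12); take (13,17); take (21,22).
Selected: (0,2) (3,7) (7,10) (10,12) (13,17) (21,22)

12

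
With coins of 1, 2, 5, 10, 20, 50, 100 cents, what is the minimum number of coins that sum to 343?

Greedy: take as many of the largest coin as possible, then repeat with the remainder.
343 − 3×100→43 − 2×20→3 − 1×2→1 − 1×1→0
Total coins = 3 + 2 + 1 + 1 = 7

7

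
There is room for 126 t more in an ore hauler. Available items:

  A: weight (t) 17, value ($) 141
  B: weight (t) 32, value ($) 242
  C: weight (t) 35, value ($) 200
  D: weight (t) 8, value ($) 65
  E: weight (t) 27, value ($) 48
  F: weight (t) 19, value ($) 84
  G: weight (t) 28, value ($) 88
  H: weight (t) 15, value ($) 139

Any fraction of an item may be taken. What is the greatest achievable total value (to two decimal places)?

Order: H (139/15=9.27) > A (141/17=8.29) > D (65/8=8.12) > B (242/32=7.56) > C (200/35=5.71) > F (84/19=4.42) > G (88/28=3.14) > E (48/27=1.78)
Fill: take H (15 @ 139) → take A (17 @ 141) → take D (8 @ 65) → take B (32 @ 242) → take C (35 @ 200) → take F (19 @ 84); 126/126 used.
Total value = 871.00

871.00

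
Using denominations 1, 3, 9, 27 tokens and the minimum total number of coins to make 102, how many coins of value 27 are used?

102 − 3×27→21 − 2×9→3 − 1×3→0
Count of 27: 3

3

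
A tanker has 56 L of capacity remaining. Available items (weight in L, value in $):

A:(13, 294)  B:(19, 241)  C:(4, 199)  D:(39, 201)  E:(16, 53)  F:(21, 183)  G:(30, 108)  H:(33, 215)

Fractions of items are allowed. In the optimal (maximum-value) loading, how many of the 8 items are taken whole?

Greedy by value/weight ratio, highest first.
Ratios (sorted): C 49.75, A 22.62, B 12.68, F 8.71, H 6.52, D 5.15, G 3.60, E 3.31
take C (4 @ 199); take A (13 @ 294); take B (19 @ 241); take 20/21 of F → 174.29. Capacity used 56/56.
3 item(s) taken whole; one partial (take 20/21 of F).

3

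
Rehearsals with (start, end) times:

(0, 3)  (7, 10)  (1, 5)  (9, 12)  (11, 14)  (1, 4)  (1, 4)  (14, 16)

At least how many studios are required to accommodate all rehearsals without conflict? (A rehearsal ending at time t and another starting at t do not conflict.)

4

Events (time:±→running): 0:+→1 1:+→2 1:+→3 1:+→4 … peak 4.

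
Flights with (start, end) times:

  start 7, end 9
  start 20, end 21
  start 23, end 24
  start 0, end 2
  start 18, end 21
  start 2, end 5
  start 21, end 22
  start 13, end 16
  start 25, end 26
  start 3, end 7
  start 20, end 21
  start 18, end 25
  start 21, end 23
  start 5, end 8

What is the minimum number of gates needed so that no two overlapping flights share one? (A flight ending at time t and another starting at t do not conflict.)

4

The answer is the maximum number of intervals overlapping at any instant.
Events (time:±→running): 0:+→1 2:-→0 2:+→1 3:+→2 5:-→1 5:+→2 7:-→1 7:+→2 8:-→1 9:-→0 13:+→1 16:-→0 18:+→1 18:+→2 20:+→3 20:+→4 … peak 4.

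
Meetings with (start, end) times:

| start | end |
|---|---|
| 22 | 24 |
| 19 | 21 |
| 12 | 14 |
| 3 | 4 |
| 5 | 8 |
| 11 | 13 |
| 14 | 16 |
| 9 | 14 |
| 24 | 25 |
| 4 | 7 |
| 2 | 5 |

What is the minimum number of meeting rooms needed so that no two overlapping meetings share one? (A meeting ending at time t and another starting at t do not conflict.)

3

starts: [2, 3, 4, 5, 9, 11, 12, 14, 19, 22, 24]
ends:   [4, 5, 7, 8, 13, 14, 14, 16, 21, 24, 25]
s2→1 s3→2 e4→1 s4→2 e5→1 s5→2 e7→1 e8→0 s9→1 s11→2 s12→3  — peak 3.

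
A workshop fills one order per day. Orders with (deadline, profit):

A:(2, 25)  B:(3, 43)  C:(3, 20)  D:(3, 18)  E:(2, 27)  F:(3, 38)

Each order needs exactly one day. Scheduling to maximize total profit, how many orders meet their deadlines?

Profit order: B=43 F=38 E=27 A=25 C=20 D=18
Assign: B→slot 3, F→slot 2, E→slot 1, A skipped, C skipped, D skipped.
Slots: [1:E] [2:F] [3:B]
3 of 6 scheduled.

3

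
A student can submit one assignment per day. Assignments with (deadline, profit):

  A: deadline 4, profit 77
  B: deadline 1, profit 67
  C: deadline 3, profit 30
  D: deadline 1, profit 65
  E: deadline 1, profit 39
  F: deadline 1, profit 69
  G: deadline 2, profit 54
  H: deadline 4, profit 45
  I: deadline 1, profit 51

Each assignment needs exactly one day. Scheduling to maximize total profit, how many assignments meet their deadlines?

Sort by profit descending; place each in the latest free slot ≤ its deadline.
Profit order: A=77 F=69 B=67 D=65 G=54 I=51 H=45 E=39 C=30
Assign: A→slot 4, F→slot 1, B skipped, D skipped, G→slot 2, I skipped, H→slot 3, E skipped, C skipped.
Slots: [1:F] [2:G] [3:H] [4:A]
4 of 9 scheduled.

4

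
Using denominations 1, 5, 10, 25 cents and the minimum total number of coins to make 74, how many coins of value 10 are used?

Greedy: take as many of the largest coin as possible, then repeat with the remainder.
74 = 2×25 + 2×10 + 4×1
Count of 10: 2

2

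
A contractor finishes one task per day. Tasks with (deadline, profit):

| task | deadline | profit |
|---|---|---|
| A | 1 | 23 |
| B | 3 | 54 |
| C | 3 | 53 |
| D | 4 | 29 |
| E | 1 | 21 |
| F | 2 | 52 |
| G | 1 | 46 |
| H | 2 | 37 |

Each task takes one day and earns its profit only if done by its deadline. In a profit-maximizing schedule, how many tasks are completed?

Profit order: B=54 C=53 F=52 G=46 H=37 D=29 A=23 E=21
Assign: B→slot 3, C→slot 2, F→slot 1, G skipped, H skipped, D→slot 4, A skipped, E skipped.
Slots: [1:F] [2:C] [3:B] [4:D]
4 of 8 scheduled.

4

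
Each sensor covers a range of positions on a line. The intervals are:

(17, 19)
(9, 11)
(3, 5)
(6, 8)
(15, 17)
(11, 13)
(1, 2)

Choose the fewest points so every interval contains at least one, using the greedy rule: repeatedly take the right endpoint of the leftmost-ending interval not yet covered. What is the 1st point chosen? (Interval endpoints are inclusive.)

Sort by right endpoint; whenever an interval is uncovered, place a point at its right end.
Sorted: [1,2] [3,5] [6,8] [9,11] [11,13] [15,17] [17,19]
{[1,2]} hit by 2; {[3,5]} hit by 5; {[6,8]} hit by 8; {[9,11],[11,13]} hit by 11; {[15,17],[17,19]} hit by 17.
Points: 2, 5, 8, 11, 17 (5 total).

2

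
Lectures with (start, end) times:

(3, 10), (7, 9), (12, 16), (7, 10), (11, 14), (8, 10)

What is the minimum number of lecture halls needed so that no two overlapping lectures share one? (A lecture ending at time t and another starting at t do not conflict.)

4

The answer is the maximum number of intervals overlapping at any instant.
Events (time:±→running): 3:+→1 7:+→2 7:+→3 8:+→4 … peak 4.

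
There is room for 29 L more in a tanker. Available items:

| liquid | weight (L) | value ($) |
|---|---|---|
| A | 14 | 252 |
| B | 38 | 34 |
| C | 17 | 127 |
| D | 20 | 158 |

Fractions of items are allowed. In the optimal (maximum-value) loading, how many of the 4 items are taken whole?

1

Greedy by value/weight ratio, highest first.
Ratios (sorted): A 18.00, D 7.90, C 7.47, B 0.89
take A (14 @ 252); take 15/20 of D → 118.50. Capacity used 29/29.
1 item(s) taken whole; one partial (take 15/20 of D).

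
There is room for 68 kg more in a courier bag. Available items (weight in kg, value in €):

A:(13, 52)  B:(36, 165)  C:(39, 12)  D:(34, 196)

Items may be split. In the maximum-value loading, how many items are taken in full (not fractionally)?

1

Ratios (sorted): D 5.76, B 4.58, A 4.00, C 0.31
take D (34 @ 196); take 34/36 of B → 155.83. Capacity used 68/68.
1 item(s) taken whole; one partial (take 34/36 of B).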